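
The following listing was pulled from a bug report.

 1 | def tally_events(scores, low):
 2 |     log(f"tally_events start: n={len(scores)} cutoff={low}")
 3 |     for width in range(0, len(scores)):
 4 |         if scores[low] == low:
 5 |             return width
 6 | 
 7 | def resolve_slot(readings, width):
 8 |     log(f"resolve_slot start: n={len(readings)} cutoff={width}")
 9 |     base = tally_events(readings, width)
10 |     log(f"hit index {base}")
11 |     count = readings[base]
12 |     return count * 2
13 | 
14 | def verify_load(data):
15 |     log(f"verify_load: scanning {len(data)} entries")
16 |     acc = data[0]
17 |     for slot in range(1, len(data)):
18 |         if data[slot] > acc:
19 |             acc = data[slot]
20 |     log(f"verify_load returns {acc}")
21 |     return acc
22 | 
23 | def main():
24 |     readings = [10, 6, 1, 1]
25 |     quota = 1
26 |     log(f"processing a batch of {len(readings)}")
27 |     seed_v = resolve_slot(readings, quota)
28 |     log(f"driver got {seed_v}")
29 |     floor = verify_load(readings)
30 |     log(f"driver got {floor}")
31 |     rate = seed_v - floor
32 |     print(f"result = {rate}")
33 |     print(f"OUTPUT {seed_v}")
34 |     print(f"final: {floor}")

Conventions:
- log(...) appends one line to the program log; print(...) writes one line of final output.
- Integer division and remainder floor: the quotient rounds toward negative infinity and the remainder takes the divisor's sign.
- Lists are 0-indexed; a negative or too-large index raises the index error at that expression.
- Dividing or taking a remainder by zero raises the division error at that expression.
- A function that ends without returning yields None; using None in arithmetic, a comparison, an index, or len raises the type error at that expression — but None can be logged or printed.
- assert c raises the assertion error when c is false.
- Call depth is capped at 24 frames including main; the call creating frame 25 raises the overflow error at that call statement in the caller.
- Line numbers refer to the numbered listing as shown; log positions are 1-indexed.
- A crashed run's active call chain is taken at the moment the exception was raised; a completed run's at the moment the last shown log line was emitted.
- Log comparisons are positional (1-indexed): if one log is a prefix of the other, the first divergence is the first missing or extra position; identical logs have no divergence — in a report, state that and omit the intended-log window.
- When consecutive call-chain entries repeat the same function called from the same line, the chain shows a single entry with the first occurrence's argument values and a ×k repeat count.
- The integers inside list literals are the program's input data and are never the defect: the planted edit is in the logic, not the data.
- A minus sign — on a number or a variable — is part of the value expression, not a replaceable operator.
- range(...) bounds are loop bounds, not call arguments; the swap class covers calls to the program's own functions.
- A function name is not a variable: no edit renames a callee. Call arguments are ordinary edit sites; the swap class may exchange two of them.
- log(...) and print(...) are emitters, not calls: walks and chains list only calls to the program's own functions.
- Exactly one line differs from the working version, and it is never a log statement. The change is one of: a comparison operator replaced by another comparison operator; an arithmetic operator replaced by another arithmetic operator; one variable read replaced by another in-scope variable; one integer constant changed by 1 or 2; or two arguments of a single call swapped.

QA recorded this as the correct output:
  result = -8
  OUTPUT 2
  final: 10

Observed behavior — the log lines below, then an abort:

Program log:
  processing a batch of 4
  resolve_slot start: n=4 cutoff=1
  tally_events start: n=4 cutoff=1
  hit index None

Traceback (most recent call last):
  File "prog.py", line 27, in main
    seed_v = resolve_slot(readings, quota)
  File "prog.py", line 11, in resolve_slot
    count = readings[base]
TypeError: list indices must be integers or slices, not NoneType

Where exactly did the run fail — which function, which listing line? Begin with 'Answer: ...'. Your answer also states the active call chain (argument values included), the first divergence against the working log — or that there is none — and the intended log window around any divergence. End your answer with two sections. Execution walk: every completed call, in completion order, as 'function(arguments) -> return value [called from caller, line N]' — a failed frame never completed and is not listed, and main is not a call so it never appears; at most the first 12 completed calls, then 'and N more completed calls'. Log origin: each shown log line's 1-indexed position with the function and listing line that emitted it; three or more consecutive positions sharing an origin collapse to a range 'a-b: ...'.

Answer: the error was raised in resolve_slot, line 11.
Core observation: Everything matches until log position 4, which reads 'hit index None' in place of 'hit index 2'.
Call chain: main -> resolve_slot([10, 6, 1, 1], 1) (called at line 27).
First divergence: at position 4 the run shows 'hit index None' where the working version logs 'hit index 2'.
Intended log window:
  2: resolve_slot start: n=4 cutoff=1
  3: tally_events start: n=4 cutoff=1
  4: hit index 2
  5: driver got 2
Execution walk:
  tally_events([10, 6, 1, 1], 1) -> None  [called from resolve_slot, line 9]
Log line origins:
  1: logged in main at line 26
  2: logged in resolve_slot at line 8
  3: logged in tally_events at line 2
  4: logged in resolve_slot at line 10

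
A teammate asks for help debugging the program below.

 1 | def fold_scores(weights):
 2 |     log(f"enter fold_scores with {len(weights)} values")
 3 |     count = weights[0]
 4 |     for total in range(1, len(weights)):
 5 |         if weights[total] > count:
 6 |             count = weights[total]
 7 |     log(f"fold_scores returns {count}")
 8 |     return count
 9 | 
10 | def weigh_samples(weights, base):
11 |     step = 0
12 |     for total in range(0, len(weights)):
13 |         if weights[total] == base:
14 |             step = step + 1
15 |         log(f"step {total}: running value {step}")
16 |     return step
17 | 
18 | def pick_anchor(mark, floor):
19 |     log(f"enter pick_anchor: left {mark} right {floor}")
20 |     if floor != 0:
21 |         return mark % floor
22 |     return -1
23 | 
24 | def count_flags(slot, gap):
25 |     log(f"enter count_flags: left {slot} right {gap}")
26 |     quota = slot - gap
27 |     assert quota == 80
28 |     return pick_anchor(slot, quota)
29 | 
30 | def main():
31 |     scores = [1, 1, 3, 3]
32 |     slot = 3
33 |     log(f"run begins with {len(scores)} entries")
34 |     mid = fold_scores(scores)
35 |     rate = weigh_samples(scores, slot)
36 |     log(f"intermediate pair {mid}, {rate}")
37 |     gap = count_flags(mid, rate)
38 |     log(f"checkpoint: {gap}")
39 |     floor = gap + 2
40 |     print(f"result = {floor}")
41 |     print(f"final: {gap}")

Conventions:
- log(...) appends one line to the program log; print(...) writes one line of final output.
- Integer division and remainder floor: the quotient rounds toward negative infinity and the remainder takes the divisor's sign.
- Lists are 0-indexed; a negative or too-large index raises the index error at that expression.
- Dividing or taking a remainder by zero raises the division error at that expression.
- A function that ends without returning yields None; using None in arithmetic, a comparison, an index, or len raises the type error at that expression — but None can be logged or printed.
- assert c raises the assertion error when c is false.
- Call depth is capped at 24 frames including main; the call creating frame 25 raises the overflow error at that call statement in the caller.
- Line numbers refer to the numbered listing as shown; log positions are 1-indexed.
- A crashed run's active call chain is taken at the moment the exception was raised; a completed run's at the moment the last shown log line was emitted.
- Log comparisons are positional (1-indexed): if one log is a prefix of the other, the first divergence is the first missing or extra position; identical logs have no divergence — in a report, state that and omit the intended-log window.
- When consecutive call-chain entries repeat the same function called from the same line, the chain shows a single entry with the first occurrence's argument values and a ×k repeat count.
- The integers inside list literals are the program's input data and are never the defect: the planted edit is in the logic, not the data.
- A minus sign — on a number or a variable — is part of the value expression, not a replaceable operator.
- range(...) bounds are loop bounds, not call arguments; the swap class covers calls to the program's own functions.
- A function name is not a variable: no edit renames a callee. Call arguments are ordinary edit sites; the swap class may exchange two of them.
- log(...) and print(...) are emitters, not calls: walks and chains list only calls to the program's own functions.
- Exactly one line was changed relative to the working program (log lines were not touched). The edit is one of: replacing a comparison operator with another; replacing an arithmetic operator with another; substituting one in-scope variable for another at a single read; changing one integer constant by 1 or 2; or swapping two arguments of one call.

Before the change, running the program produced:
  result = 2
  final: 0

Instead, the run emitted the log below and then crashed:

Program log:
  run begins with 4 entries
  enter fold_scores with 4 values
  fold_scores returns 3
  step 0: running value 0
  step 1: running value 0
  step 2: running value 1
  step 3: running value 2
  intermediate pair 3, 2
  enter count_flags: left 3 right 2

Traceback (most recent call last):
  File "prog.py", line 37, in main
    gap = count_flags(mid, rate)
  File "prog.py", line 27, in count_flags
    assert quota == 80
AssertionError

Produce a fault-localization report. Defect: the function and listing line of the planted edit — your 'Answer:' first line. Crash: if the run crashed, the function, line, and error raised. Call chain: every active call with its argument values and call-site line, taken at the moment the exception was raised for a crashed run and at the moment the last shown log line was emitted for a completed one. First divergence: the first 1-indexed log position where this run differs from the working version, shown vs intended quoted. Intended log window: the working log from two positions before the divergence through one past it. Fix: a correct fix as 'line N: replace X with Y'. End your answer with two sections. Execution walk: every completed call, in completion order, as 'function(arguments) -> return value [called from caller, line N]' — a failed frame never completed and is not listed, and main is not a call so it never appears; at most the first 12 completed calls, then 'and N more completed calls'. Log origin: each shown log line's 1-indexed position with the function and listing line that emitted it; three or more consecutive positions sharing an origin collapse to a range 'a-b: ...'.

Answer: the defect is in count_flags at line 27.
Key fact: The log ends early — 9 lines, where the working version next logs 'enter pick_anchor: left 3 right 1'.
Crash: count_flags, line 27, AssertionError.
Call chain: main -> count_flags(3, 2) (called at line 37).
First divergence: position 10 — after 9 matching lines the faulty run goes silent; intended next line 'enter pick_anchor: left 3 right 1'.
Intended log window:
  8: intermediate pair 3, 2
  9: enter count_flags: left 3 right 2
  10: enter pick_anchor: left 3 right 1
  11: checkpoint: 0
Execution walk:
  fold_scores([1, 1, 3, 3]) -> 3  [called from main, line 34]
  weigh_samples([1, 1, 3, 3], 3) -> 2  [called from main, line 35]
Log line origins:
  1: emitted by main (line 33)
  2: emitted by fold_scores (line 2)
  3: emitted by fold_scores (line 7)
  4-7: emitted by weigh_samples (line 15)
  8: emitted by main (line 36)
  9: emitted by count_flags (line 25)
A correct fix: line 27: replace `==` with `<=`.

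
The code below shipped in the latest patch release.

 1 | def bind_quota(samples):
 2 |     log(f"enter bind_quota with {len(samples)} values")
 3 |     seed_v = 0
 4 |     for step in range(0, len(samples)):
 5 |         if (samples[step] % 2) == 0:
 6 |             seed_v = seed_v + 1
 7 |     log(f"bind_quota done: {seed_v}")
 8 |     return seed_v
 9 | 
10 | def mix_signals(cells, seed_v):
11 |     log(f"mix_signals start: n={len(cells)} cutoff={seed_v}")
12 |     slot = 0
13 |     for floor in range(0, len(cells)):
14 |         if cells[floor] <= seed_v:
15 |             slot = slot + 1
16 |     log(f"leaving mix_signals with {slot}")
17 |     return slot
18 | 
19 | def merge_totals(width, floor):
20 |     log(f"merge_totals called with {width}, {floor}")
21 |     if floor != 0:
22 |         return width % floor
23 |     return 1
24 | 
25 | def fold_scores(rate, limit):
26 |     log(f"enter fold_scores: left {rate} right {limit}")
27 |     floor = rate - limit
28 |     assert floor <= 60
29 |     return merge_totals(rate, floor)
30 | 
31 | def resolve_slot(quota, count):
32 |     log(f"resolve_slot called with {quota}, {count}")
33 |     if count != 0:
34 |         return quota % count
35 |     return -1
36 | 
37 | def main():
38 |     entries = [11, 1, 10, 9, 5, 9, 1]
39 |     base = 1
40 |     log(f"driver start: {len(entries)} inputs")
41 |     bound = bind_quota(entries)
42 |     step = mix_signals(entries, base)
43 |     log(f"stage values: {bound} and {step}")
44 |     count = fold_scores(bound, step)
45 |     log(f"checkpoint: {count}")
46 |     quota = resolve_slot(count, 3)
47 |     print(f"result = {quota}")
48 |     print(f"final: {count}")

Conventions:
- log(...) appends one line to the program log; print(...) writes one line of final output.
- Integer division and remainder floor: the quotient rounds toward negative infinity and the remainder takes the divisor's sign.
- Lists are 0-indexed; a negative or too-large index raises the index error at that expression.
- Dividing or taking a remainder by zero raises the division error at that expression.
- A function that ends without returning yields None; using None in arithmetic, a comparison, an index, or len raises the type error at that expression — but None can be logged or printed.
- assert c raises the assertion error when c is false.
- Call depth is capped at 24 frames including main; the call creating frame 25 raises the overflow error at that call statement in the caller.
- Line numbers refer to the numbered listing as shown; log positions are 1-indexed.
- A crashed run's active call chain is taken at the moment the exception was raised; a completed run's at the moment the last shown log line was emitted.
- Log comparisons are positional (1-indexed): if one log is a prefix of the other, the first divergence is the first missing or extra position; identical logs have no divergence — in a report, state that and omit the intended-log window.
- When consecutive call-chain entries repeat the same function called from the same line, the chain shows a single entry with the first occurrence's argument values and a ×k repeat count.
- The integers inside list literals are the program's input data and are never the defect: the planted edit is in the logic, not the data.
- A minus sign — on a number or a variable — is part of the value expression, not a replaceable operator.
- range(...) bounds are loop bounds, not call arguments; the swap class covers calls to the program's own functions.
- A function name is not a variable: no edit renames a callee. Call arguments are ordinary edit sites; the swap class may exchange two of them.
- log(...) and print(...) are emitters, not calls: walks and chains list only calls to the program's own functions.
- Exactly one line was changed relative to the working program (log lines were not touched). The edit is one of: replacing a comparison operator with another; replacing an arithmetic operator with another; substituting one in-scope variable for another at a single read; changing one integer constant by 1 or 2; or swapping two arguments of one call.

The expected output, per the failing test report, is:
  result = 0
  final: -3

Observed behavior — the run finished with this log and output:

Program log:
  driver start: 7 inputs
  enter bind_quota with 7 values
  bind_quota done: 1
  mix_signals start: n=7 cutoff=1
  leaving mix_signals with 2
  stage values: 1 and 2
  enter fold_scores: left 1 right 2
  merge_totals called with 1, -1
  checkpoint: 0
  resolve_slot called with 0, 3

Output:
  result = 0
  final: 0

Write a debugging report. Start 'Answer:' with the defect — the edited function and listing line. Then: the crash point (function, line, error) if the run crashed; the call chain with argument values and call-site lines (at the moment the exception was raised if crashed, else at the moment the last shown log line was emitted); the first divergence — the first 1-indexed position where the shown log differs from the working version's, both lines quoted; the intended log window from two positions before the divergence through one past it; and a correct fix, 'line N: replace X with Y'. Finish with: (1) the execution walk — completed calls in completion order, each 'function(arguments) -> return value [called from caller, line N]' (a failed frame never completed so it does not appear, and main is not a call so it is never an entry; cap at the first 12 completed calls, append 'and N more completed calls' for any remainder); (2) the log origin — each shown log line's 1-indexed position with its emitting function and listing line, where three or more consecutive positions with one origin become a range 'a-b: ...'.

Answer: the defect is in mix_signals at line 14.
Key fact: Position 5 is the first bad log line: 'leaving mix_signals with 2' should read 'leaving mix_signals with 5'.
Call chain: main -> resolve_slot(0, 3) (called at line 46).
First divergence: position 5 — shown 'leaving mix_signals with 2', intended 'leaving mix_signals with 5'.
Intended log window:
  3: bind_quota done: 1
  4: mix_signals start: n=7 cutoff=1
  5: leaving mix_signals with 5
  6: stage values: 1 and 5
Execution walk:
  bind_quota([11, 1, 10, 9, 5, 9, 1]) -> 1  [called from main, line 41]
  mix_signals([11, 1, 10, 9, 5, 9, 1], 1) -> 2  [called from main, line 42]
  merge_totals(1, -1) -> 0  [called from fold_scores, line 29]
  fold_scores(1, 2) -> 0  [called from main, line 44]
  resolve_slot(0, 3) -> 0  [called from main, line 46]
Log origin:
  1: emitted by main (line 40)
  2: emitted by bind_quota (line 2)
  3: emitted by bind_quota (line 7)
  4: emitted by mix_signals (line 11)
  5: emitted by mix_signals (line 16)
  6: emitted by main (line 43)
  7: emitted by fold_scores (line 26)
  8: emitted by merge_totals (line 20)
  9: emitted by main (line 45)
  10: emitted by resolve_slot (line 32)
A correct fix: line 14: replace `<=` with `>`.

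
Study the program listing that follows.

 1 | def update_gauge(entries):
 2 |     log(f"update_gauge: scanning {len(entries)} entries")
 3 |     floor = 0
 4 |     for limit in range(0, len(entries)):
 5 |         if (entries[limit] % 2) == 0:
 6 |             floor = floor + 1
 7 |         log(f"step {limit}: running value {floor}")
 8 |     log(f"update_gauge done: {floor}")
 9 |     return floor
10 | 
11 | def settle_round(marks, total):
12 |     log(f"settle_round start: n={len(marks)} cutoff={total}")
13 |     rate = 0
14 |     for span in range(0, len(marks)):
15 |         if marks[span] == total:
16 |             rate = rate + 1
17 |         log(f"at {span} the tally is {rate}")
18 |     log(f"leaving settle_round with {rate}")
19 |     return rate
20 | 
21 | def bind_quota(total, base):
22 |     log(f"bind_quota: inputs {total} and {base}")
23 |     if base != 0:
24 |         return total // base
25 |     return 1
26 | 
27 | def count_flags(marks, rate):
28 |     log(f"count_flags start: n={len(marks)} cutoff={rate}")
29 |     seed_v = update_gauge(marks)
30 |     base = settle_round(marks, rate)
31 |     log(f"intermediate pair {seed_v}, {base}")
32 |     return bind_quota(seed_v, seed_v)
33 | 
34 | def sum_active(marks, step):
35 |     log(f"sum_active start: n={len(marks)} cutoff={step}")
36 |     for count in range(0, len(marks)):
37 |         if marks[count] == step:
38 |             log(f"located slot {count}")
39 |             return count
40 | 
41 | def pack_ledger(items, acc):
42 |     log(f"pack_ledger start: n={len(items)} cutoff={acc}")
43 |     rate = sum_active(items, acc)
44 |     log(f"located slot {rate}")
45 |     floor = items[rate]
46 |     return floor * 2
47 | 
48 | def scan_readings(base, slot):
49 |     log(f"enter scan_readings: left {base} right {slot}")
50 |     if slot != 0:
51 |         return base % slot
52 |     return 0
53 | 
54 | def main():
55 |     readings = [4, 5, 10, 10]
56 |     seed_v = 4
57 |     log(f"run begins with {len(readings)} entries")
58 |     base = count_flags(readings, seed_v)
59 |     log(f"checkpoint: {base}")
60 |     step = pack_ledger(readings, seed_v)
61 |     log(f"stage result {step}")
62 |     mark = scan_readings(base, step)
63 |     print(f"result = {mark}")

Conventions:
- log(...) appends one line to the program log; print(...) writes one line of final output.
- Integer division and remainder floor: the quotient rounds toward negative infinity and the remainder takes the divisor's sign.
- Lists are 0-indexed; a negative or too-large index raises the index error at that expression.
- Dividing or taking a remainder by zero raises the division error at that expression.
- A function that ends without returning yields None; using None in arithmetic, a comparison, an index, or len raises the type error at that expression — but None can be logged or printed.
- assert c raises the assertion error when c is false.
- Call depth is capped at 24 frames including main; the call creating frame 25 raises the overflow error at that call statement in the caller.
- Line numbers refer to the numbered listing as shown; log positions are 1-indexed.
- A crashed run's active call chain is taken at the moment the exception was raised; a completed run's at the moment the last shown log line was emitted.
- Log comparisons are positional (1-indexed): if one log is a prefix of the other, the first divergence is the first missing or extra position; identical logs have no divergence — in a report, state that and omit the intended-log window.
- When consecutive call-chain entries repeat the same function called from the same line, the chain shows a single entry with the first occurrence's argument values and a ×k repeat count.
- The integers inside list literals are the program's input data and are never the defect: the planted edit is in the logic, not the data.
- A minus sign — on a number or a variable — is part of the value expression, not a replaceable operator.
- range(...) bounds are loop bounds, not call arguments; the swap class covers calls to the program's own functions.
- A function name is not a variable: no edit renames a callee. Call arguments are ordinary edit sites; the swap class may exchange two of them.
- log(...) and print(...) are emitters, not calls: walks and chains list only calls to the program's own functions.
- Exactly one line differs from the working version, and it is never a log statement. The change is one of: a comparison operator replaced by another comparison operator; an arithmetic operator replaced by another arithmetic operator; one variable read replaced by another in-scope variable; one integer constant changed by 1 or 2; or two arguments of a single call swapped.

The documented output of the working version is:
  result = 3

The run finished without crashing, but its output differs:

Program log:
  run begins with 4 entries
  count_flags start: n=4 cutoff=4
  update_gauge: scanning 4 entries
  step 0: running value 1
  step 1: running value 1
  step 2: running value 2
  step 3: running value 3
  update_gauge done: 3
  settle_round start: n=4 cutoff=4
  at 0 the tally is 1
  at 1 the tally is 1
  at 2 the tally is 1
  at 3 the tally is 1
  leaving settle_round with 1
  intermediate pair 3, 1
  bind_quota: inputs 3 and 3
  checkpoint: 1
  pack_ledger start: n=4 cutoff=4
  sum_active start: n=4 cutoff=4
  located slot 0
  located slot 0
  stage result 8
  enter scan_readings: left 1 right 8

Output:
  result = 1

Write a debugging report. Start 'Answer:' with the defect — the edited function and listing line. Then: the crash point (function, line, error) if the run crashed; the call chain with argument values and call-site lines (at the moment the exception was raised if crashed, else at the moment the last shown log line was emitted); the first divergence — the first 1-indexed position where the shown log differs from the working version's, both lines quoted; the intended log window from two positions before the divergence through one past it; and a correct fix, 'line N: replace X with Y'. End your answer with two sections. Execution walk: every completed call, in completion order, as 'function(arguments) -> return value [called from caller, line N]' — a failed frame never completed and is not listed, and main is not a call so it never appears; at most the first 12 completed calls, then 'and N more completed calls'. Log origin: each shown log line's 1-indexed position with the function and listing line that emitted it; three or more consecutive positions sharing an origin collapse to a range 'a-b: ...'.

Answer: the defect is in count_flags at line 32.
The tell: At log position 16 the runs split — shown 'bind_quota: inputs 3 and 3', but the working version logs 'bind_quota: inputs 3 and 1'.
Call chain: main -> scan_readings(1, 8) (called at line 62).
First divergence: position 16 — the shown line 'bind_quota: inputs 3 and 3' should read 'bind_quota: inputs 3 and 1'.
Intended log window:
  14: leaving settle_round with 1
  15: intermediate pair 3, 1
  16: bind_quota: inputs 3 and 1
  17: checkpoint: 3
Execution walk:
  update_gauge([4, 5, 10, 10]) -> 3  [called from count_flags, line 29]
  settle_round([4, 5, 10, 10], 4) -> 1  [called from count_flags, line 30]
  bind_quota(3, 3) -> 1  [called from count_flags, line 32]
  count_flags([4, 5, 10, 10], 4) -> 1  [called from main, line 58]
  sum_active([4, 5, 10, 10], 4) -> 0  [called from pack_ledger, line 43]
  pack_ledger([4, 5, 10, 10], 4) -> 8  [called from main, line 60]
  scan_readings(1, 8) -> 1  [called from main, line 62]
Log origins:
  1: logged in main at line 57
  2: logged in count_flags at line 28
  3: logged in update_gauge at line 2
  4-7: logged in update_gauge at line 7
  8: logged in update_gauge at line 8
  9: logged in settle_round at line 12
  10-13: logged in settle_round at line 17
  14: logged in settle_round at line 18
  15: logged in count_flags at line 31
  16: logged in bind_quota at line 22
  17: logged in main at line 59
  18: logged in pack_ledger at line 42
  19: logged in sum_active at line 35
  20: logged in sum_active at line 38
  21: logged in pack_ledger at line 44
  22: logged in main at line 61
  23: logged in scan_readings at line 49
A correct fix: line 32: replace `bind_quota(seed_v, seed_v)` with `bind_quota(seed_v, base)`.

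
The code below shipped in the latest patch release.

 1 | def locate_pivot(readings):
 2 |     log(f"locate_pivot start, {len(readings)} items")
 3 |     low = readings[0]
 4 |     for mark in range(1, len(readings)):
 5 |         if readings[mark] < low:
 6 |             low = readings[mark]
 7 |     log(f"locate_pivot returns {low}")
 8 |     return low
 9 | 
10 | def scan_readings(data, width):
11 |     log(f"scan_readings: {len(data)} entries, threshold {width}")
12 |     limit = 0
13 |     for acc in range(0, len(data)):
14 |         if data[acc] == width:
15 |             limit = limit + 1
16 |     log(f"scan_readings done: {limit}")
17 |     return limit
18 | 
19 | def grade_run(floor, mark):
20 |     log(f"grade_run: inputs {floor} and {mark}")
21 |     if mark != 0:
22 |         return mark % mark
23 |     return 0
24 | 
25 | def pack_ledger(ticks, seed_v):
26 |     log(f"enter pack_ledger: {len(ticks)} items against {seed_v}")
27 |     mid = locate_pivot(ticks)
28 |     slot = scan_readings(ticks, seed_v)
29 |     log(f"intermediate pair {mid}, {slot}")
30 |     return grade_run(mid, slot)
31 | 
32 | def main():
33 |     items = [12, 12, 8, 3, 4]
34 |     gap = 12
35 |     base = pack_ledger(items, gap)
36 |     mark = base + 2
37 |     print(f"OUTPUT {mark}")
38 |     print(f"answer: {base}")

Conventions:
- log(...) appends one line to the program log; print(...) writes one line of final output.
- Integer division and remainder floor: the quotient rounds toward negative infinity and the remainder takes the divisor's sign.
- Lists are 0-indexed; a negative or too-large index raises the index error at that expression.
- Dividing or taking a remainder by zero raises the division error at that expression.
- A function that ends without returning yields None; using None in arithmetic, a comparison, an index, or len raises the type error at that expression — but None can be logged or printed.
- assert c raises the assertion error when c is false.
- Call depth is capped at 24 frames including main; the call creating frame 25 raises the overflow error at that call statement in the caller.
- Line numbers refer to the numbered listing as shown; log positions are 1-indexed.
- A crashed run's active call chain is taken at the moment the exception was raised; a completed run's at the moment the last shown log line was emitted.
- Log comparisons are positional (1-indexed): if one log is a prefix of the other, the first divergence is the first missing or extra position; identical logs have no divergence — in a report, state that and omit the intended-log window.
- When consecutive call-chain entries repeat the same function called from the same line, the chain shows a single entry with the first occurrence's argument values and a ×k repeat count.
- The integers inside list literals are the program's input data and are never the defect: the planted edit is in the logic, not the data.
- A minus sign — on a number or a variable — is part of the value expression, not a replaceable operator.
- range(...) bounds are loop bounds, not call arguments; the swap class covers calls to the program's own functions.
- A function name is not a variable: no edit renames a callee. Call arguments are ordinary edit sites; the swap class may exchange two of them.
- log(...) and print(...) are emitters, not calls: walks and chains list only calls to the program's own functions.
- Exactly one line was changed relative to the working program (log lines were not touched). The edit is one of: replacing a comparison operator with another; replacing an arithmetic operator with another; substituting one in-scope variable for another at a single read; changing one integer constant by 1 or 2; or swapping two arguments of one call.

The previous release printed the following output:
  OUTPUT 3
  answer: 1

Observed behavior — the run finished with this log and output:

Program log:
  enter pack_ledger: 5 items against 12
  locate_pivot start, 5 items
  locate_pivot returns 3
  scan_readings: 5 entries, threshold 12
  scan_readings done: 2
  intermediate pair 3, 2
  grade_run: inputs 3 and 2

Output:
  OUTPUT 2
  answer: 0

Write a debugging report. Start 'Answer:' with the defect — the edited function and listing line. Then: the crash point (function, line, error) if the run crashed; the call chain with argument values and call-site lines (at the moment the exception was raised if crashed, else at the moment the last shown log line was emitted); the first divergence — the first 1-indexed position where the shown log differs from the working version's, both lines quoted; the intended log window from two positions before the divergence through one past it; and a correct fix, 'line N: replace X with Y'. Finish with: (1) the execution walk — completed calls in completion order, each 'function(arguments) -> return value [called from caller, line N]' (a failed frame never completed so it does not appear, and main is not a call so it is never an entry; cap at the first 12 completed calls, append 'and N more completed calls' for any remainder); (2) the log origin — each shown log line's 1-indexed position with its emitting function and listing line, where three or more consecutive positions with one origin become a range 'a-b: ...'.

Answer: the defect is in grade_run at line 22.
Key fact: Every logged value matches the working version; the printed result is what differs.
Call chain: main -> pack_ledger([12, 12, 8, 3, 4], 12) (called at line 35) -> grade_run(3, 2) (called at line 30).
First divergence: there is none — every log position agrees.
Execution walk:
  locate_pivot([12, 12, 8, 3, 4]) -> 3  [called from pack_ledger, line 27]
  scan_readings([12, 12, 8, 3, 4], 12) -> 2  [called from pack_ledger, line 28]
  grade_run(3, 2) -> 0  [called from pack_ledger, line 30]
  pack_ledger([12, 12, 8, 3, 4], 12) -> 0  [called from main, line 35]
Log origins:
  1: from pack_ledger, line 26
  2: from locate_pivot, line 2
  3: from locate_pivot, line 7
  4: from scan_readings, line 11
  5: from scan_readings, line 16
  6: from pack_ledger, line 29
  7: from grade_run, line 20
A correct fix: line 22: replace `mark % mark` with `floor % mark`.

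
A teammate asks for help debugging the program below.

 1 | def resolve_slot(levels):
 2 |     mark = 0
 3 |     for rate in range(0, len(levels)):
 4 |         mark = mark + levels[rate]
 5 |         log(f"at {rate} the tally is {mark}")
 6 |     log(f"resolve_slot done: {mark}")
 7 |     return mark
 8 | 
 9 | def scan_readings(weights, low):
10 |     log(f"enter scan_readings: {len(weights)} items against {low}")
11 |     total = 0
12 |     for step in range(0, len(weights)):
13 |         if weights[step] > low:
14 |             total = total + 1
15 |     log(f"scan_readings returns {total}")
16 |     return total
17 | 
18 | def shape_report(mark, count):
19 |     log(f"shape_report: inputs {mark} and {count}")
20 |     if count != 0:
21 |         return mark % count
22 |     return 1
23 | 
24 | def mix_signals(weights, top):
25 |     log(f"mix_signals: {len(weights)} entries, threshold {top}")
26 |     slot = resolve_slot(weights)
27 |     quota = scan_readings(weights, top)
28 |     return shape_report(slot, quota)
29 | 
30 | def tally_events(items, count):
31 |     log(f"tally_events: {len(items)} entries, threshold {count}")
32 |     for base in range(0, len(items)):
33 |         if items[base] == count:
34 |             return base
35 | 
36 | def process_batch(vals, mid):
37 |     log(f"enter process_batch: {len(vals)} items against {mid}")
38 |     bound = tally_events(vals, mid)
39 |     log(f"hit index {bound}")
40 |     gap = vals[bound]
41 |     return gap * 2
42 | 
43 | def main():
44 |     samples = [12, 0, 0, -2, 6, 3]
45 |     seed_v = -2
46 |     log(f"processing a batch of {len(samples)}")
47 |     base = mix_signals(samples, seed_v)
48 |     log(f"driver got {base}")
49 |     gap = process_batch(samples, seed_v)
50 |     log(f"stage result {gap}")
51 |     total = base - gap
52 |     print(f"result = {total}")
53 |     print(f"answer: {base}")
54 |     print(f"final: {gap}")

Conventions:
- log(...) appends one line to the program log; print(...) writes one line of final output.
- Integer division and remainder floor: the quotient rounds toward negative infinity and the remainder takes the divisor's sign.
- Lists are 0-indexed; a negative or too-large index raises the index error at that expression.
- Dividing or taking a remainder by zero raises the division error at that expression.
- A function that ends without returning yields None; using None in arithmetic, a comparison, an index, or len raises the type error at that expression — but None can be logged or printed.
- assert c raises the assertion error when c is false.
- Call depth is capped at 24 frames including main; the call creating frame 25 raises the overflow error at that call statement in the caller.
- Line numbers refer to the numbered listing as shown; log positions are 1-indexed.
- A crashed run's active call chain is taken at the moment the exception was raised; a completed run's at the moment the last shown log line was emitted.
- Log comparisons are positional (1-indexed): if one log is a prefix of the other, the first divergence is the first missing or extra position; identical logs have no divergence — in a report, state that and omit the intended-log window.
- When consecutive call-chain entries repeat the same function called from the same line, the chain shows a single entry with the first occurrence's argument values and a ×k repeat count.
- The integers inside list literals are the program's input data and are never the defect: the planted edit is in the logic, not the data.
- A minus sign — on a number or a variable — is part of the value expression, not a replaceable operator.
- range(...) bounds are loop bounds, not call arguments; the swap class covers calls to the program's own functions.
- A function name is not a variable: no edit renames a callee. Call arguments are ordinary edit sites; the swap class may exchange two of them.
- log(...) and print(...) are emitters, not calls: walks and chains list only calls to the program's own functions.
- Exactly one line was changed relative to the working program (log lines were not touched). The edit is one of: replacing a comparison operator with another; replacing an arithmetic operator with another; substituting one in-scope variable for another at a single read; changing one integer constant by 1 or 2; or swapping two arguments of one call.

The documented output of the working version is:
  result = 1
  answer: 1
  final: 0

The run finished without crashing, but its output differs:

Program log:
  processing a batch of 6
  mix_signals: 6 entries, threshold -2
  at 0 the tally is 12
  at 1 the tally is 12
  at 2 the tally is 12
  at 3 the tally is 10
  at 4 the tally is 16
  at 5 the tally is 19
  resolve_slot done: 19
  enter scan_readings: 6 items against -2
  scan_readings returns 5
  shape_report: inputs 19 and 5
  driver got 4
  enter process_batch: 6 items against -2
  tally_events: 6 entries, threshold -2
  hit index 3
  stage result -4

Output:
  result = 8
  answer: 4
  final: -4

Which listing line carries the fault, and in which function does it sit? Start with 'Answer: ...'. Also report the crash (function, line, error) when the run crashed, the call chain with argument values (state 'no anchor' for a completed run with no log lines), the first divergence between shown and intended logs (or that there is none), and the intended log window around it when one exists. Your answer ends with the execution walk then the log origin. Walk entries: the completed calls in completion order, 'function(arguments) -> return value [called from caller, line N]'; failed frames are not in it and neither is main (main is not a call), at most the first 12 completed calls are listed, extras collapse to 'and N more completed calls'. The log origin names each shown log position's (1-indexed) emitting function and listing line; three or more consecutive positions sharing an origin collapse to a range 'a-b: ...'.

Answer: the defect is in main at line 45.
The tell: The earliest visible damage is log position 2 — 'mix_signals: 6 entries, threshold -2' rather than the intended 'mix_signals: 6 entries, threshold 0'.
Call chain: main.
First divergence: at position 2 the run shows 'mix_signals: 6 entries, threshold -2' where the working version logs 'mix_signals: 6 entries, threshold 0'.
Intended log window:
  1: processing a batch of 6
  2: mix_signals: 6 entries, threshold 0
  3: at 0 the tally is 12
Execution walk:
  resolve_slot([12, 0, 0, -2, 6, 3]) -> 19  [called from mix_signals, line 26]
  scan_readings([12, 0, 0, -2, 6, 3], -2) -> 5  [called from mix_signals, line 27]
  shape_report(19, 5) -> 4  [called from mix_signals, line 28]
  mix_signals([12, 0, 0, -2, 6, 3], -2) -> 4  [called from main, line 47]
  tally_events([12, 0, 0, -2, 6, 3], -2) -> 3  [called from process_batch, line 38]
  process_batch([12, 0, 0, -2, 6, 3], -2) -> -4  [called from main, line 49]
Log line origins:
  1: logged in main at line 46
  2: logged in mix_signals at line 25
  3-8: logged in resolve_slot at line 5
  9: logged in resolve_slot at line 6
  10: logged in scan_readings at line 10
  11: logged in scan_readings at line 15
  12: logged in shape_report at line 19
  13: logged in main at line 48
  14: logged in process_batch at line 37
  15: logged in tally_events at line 31
  16: logged in process_batch at line 39
  17: logged in main at line 50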